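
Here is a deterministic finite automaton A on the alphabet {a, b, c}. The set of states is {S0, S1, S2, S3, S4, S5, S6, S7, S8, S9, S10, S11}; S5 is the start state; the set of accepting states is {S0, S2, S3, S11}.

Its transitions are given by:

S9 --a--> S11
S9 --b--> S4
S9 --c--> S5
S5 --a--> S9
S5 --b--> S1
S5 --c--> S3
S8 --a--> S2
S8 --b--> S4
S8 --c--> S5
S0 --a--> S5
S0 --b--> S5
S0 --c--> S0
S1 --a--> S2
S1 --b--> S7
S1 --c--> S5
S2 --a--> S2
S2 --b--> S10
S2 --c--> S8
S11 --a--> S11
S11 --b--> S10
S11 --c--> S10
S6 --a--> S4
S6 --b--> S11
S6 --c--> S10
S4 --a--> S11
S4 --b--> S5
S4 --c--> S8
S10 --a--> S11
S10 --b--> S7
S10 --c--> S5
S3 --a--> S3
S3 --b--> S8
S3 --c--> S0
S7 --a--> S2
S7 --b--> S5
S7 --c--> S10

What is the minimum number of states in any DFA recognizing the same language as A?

6

First remove the unreachable states {S6}; 11 states remain.
Initial partition by acceptance: {S0,S2,S3,S11} | {S1,S4,S5,S7,S8,S9,S10}.
Split {S0,S2,S3,S11} by δ(·,a) → {S2,S3,S11} and {S0}.
Refine {S2,S3,S11} on symbol c: members go to different blocks, giving {S2,S11} and {S3}.
On input a, block {S1,S4,S5,S7,S8,S9,S10} splits into {S1,S4,S7,S8,S9,S10} and {S5}.
On input b, block {S1,S4,S7,S8,S9,S10} splits into {S1,S8,S9,S10} and {S4,S7}.
Stable partition: {S2,S11} | {S1,S8,S9,S10} | {S0} | {S3} | {S5} | {S4,S7} — 6 equivalence classes.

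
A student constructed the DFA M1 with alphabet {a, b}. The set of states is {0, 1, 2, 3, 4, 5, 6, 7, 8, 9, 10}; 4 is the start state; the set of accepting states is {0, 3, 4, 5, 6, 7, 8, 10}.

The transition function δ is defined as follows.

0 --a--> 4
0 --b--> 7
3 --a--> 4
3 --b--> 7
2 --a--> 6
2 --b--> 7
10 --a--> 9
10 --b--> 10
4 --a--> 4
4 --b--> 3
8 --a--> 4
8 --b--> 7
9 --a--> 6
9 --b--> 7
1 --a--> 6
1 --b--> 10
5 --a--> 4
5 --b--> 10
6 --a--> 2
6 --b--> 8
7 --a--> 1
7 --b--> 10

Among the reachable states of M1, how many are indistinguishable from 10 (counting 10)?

Reachable states from the start: {1,2,3,4,6,7,8,9,10}. Unreachable: {0,5} — drop them.
Initial partition by acceptance: {3,4,6,7,8,10} | {1,2,9}.
Split {3,4,6,7,8,10} by δ(·,a) → {3,4,8} and {6,7,10}.
Refine {3,4,8} on symbol b: members go to different blocks, giving {3,8} and {4}.
On input b, block {6,7,10} splits into {7,10} and {6}.
No further refinement is possible. Final partition (5 blocks): {3,8} | {1,2,9} | {7,10} | {4} | {6}.
State 10 belongs to the block {7,10}, which has 2 states.

2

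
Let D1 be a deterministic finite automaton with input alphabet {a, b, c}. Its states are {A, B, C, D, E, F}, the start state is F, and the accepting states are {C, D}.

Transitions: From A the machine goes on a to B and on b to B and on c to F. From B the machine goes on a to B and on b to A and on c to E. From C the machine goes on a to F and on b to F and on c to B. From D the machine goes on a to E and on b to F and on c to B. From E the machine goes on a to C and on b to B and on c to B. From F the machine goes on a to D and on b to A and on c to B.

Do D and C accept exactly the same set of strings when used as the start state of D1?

Yes

P0 = {C,D} | {A,B,E,F}.
Split {A,B,E,F} by δ(·,a) → {A,B} and {E,F}.
No further refinement is possible. Final partition (3 blocks): {C,D} | {A,B} | {E,F}.
D and C lie in the same block of the stable partition, so they are equivalent — no string distinguishes them.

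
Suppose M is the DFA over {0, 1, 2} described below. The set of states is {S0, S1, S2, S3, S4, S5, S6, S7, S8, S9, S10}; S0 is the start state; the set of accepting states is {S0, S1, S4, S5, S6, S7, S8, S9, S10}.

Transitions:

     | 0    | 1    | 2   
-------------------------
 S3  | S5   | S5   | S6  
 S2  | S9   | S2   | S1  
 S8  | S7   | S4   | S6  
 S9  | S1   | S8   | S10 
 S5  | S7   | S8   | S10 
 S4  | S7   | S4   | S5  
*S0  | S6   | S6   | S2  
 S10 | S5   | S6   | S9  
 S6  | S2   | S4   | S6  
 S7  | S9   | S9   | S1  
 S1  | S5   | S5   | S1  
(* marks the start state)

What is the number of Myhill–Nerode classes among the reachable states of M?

8

First remove the unreachable states {S3}; 10 states remain.
P0 = {S0,S1,S4,S5,S6,S7,S8,S9,S10} | {S2}.
Refine {S0,S1,S4,S5,S6,S7,S8,S9,S10} on symbol 0: members go to different blocks, giving {S0,S1,S4,S5,S7,S8,S9,S10} and {S6}.
Split {S0,S1,S4,S5,S7,S8,S9,S10} by δ(·,0) → {S1,S4,S5,S7,S8,S9,S10} and {S0}.
Split {S1,S4,S5,S7,S8,S9,S10} by δ(·,1) → {S1,S4,S5,S7,S8,S9} and {S10}.
Refine {S1,S4,S5,S7,S8,S9} on symbol 2: members go to different blocks, giving {S1,S4,S7} and {S5,S9} and {S8}.
Refine {S1,S4,S7} on symbol 0: members go to different blocks, giving {S1,S7} and {S4}.
No further refinement is possible. Final partition (8 blocks): {S1,S7} | {S2} | {S6} | {S0} | {S10} | {S5,S9} | {S8} | {S4}.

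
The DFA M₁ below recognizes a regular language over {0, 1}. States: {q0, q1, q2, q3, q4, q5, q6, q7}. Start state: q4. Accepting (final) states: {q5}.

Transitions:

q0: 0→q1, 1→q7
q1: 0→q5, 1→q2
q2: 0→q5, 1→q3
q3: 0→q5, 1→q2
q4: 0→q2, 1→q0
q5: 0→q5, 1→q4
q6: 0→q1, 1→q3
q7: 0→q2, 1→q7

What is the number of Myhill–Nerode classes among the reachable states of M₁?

First remove the unreachable states {q6}; 7 states remain.
Initial partition by acceptance: {q5} | {q0,q1,q2,q3,q4,q7}.
On input 0, block {q0,q1,q2,q3,q4,q7} splits into {q0,q4,q7} and {q1,q2,q3}.
No further refinement is possible. Final partition (3 blocks): {q5} | {q0,q4,q7} | {q1,q2,q3}.

3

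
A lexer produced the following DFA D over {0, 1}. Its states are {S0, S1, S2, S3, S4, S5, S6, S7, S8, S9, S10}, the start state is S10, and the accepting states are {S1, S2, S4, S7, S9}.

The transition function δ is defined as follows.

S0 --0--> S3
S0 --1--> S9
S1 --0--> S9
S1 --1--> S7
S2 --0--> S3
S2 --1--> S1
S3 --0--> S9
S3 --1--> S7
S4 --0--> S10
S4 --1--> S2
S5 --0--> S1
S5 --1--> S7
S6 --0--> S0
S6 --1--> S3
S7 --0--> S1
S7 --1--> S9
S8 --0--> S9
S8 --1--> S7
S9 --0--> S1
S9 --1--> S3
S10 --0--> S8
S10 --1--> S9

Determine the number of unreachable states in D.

Starting at S10 and following transitions, the reachable set is {S1, S3, S7, S8, S9, S10}. That leaves S0, S2, S4, S5, S6 unreachable — 5 in total.

5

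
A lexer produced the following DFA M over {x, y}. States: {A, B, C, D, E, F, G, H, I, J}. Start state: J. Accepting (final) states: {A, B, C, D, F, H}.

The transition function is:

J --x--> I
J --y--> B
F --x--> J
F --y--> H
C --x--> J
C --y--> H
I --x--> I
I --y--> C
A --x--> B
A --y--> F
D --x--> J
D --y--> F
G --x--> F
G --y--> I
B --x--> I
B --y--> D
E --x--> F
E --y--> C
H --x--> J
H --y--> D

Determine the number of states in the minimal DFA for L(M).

2

Reachable states from the start: {B,C,D,F,H,I,J}. Unreachable: {A,E,G} — drop them.
Initial partition by acceptance: {B,C,D,F,H} | {I,J}.
Stable partition: {B,C,D,F,H} | {I,J} — 2 equivalence classes.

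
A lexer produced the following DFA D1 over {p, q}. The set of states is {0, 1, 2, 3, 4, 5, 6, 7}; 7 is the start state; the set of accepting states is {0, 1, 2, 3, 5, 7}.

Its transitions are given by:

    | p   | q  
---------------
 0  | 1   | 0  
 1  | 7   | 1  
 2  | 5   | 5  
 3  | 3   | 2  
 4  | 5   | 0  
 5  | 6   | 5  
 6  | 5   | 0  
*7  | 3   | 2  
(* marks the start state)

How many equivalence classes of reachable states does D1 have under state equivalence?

6

States {4} cannot be reached from the start state, so discard them.
Start with accepting vs non-accepting: {0,1,2,3,5,7} | {6}.
Split {0,1,2,3,5,7} by δ(·,p) → {0,1,2,3,7} and {5}.
Split {0,1,2,3,7} by δ(·,p) → {0,1,3,7} and {2}.
On input q, block {0,1,3,7} splits into {0,1} and {3,7}.
On input p, block {0,1} splits into {0} and {1}.
Stable partition: {0} | {6} | {5} | {2} | {3,7} | {1} — 6 equivalence classes.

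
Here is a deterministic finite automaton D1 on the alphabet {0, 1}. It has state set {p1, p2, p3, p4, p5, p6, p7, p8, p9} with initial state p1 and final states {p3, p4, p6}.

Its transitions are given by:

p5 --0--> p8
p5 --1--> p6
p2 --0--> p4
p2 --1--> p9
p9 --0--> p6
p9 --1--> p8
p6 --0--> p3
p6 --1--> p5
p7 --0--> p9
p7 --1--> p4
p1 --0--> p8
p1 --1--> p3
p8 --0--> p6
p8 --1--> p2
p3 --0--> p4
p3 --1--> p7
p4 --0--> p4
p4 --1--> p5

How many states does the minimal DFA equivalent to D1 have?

3

All states are reachable from the start state.
P0 = {p3,p4,p6} | {p1,p2,p5,p7,p8,p9}.
Refine {p1,p2,p5,p7,p8,p9} on symbol 0: members go to different blocks, giving {p1,p5,p7} and {p2,p8,p9}.
The partition is now stable with 3 blocks: {p3,p4,p6} | {p1,p5,p7} | {p2,p8,p9}.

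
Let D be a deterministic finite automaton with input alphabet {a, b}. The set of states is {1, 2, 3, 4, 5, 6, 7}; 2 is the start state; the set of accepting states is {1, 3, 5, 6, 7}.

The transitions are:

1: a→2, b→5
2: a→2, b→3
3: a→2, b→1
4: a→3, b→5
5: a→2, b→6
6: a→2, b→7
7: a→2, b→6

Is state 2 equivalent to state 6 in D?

No

Reachable states from the start: {1,2,3,5,6,7}. Unreachable: {4} — drop them.
Start with accepting vs non-accepting: {1,3,5,6,7} | {2}.
No further refinement is possible. Final partition (2 blocks): {1,3,5,6,7} | {2}.
2 and 6 end up in different blocks, so they are distinguishable. For instance, the string 'ε' is accepted from only 6.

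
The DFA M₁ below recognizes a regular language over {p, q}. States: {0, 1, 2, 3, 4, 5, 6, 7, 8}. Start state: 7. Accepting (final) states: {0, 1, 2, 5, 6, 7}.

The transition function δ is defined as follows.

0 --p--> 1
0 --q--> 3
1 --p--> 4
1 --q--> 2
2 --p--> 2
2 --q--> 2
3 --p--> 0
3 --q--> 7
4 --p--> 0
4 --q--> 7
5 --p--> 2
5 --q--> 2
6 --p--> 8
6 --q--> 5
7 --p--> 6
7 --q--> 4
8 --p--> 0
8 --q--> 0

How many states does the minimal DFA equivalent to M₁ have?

4

Initial partition by acceptance: {0,1,2,5,6,7} | {3,4,8}.
On input p, block {0,1,2,5,6,7} splits into {0,2,5,7} and {1,6}.
Refine {0,2,5,7} on symbol p: members go to different blocks, giving {0,7} and {2,5}.
No further refinement is possible. Final partition (4 blocks): {0,7} | {3,4,8} | {1,6} | {2,5}.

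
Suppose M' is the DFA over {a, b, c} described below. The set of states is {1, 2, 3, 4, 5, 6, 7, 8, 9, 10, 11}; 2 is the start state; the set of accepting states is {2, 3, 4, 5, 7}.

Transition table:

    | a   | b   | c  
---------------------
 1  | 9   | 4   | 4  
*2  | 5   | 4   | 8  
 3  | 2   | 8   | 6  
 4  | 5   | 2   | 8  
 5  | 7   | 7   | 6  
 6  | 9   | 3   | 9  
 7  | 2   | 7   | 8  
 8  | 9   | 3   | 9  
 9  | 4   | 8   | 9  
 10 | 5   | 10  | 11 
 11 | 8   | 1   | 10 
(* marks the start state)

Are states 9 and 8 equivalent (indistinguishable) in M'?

First remove the unreachable states {1,10,11}; 8 states remain.
P0 = {2,3,4,5,7} | {6,8,9}.
Refine {2,3,4,5,7} on symbol b: members go to different blocks, giving {2,4,5,7} and {3}.
On input a, block {6,8,9} splits into {6,8} and {9}.
Stable partition: {2,4,5,7} | {6,8} | {3} | {9} — 4 equivalence classes.
9 and 8 end up in different blocks, so they are distinguishable. For instance, the string 'a' is accepted from only 9.

No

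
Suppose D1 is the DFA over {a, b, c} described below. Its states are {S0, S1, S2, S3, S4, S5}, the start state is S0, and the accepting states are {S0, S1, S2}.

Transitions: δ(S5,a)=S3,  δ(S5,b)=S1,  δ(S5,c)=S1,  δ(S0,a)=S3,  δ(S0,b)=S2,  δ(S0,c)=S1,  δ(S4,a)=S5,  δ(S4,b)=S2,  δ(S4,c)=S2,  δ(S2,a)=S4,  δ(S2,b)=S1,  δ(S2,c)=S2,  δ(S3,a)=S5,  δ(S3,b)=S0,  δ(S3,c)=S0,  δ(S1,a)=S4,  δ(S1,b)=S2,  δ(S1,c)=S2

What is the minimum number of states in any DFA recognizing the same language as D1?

2

All states are reachable from the start state.
Start with accepting vs non-accepting: {S0,S1,S2} | {S3,S4,S5}.
The partition is now stable with 2 blocks: {S0,S1,S2} | {S3,S4,S5}.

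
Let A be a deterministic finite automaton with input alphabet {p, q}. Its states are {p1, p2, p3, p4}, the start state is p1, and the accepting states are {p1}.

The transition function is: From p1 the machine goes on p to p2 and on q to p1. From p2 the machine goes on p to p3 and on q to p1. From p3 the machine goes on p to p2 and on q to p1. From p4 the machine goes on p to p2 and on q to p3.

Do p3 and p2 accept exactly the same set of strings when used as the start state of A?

Yes

States {p4} cannot be reached from the start state, so discard them.
Initial partition by acceptance: {p1} | {p2,p3}.
Stable partition: {p1} | {p2,p3} — 2 equivalence classes.
p3 and p2 lie in the same block of the stable partition, so they are equivalent — no string distinguishes them.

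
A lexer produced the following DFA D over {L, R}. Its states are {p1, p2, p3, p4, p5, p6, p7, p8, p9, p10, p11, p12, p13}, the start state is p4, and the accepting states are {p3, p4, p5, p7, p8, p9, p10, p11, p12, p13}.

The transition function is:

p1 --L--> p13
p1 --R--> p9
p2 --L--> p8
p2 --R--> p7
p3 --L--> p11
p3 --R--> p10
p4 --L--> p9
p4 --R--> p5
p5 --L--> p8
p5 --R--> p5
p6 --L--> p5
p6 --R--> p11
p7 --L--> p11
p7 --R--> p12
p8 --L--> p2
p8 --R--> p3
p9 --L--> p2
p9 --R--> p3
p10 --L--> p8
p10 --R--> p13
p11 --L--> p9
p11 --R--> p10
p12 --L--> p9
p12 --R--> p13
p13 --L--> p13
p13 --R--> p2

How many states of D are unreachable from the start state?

Starting at p4 and following transitions, the reachable set is {p2, p3, p4, p5, p7, p8, p9, p10, p11, p12, p13}. That leaves p1, p6 unreachable — 2 in total.

2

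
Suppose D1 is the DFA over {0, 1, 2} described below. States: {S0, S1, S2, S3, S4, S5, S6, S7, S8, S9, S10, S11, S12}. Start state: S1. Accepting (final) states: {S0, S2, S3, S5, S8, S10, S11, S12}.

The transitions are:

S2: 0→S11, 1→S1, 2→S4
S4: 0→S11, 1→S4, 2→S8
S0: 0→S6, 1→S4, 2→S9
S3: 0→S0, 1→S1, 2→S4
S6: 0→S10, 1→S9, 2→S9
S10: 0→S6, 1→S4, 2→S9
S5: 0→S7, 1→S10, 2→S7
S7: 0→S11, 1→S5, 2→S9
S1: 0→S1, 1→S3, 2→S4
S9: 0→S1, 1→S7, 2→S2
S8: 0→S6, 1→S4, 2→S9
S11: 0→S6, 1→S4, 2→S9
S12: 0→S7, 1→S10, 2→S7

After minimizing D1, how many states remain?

8

Reachable states from the start: {S0,S1,S2,S3,S4,S5,S6,S7,S8,S9,S10,S11}. Unreachable: {S12} — drop them.
P0 = {S0,S2,S3,S5,S8,S10,S11} | {S1,S4,S6,S7,S9}.
Split {S0,S2,S3,S5,S8,S10,S11} by δ(·,0) → {S0,S5,S8,S10,S11} and {S2,S3}.
Split {S0,S5,S8,S10,S11} by δ(·,1) → {S0,S8,S10,S11} and {S5}.
On input 0, block {S1,S4,S6,S7,S9} splits into {S4,S6,S7} and {S1,S9}.
On input 1, block {S4,S6,S7} splits into {S4} and {S6} and {S7}.
Refine {S1,S9} on symbol 1: members go to different blocks, giving {S1} and {S9}.
The partition is now stable with 8 blocks: {S0,S8,S10,S11} | {S4} | {S2,S3} | {S5} | {S1} | {S6} | {S7} | {S9}.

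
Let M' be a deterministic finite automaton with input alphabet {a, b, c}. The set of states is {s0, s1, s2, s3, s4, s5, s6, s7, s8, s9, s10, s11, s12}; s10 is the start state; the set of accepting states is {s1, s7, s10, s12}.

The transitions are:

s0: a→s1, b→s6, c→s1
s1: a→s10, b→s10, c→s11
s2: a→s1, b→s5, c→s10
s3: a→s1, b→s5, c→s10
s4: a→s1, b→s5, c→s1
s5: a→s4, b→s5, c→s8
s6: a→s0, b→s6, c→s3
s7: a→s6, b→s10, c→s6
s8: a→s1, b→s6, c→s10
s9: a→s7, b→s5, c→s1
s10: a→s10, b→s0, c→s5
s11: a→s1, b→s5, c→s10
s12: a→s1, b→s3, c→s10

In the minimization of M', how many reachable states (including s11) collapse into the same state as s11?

3

States {s2,s7,s9,s12} cannot be reached from the start state, so discard them.
Initial partition by acceptance: {s1,s10} | {s0,s3,s4,s5,s6,s8,s11}.
Refine {s1,s10} on symbol b: members go to different blocks, giving {s1} and {s10}.
Split {s0,s3,s4,s5,s6,s8,s11} by δ(·,a) → {s0,s3,s4,s8,s11} and {s5,s6}.
On input c, block {s0,s3,s4,s8,s11} splits into {s3,s8,s11} and {s0,s4}.
Stable partition: {s1} | {s3,s8,s11} | {s10} | {s5,s6} | {s0,s4} — 5 equivalence classes.
The equivalence class containing s11 is {s3,s8,s11}, of size 3.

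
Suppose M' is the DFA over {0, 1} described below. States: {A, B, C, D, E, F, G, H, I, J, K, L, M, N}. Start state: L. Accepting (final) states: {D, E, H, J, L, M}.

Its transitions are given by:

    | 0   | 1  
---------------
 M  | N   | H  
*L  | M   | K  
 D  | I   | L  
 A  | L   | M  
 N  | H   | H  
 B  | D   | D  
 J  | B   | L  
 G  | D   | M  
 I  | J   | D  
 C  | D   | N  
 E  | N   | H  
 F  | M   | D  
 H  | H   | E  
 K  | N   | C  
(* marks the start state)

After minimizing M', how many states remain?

8

States {A,F,G} cannot be reached from the start state, so discard them.
Initial partition by acceptance: {D,E,H,J,L,M} | {B,C,I,K,N}.
Refine {D,E,H,J,L,M} on symbol 0: members go to different blocks, giving {D,E,J,M} and {H,L}.
Refine {B,C,I,K,N} on symbol 0: members go to different blocks, giving {B,C,I} and {K} and {N}.
Refine {D,E,J,M} on symbol 0: members go to different blocks, giving {D,J} and {E,M}.
Split {B,C,I} by δ(·,1) → {B,I} and {C}.
On input 0, block {H,L} splits into {H} and {L}.
Stable partition: {D,J} | {B,I} | {H} | {K} | {N} | {E,M} | {C} | {L} — 8 equivalence classes.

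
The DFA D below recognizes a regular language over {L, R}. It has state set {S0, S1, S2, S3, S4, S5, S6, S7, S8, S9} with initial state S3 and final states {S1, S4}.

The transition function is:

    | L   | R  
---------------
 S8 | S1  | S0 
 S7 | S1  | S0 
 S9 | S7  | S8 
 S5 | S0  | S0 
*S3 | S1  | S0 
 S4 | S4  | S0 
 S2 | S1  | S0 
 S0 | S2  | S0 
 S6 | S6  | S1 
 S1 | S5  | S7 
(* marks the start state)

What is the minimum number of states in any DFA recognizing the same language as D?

4

Reachable states from the start: {S0,S1,S2,S3,S5,S7}. Unreachable: {S4,S6,S8,S9} — drop them.
Start with accepting vs non-accepting: {S1} | {S0,S2,S3,S5,S7}.
Refine {S0,S2,S3,S5,S7} on symbol L: members go to different blocks, giving {S2,S3,S7} and {S0,S5}.
On input L, block {S0,S5} splits into {S0} and {S5}.
Stable partition: {S1} | {S2,S3,S7} | {S0} | {S5} — 4 equivalence classes.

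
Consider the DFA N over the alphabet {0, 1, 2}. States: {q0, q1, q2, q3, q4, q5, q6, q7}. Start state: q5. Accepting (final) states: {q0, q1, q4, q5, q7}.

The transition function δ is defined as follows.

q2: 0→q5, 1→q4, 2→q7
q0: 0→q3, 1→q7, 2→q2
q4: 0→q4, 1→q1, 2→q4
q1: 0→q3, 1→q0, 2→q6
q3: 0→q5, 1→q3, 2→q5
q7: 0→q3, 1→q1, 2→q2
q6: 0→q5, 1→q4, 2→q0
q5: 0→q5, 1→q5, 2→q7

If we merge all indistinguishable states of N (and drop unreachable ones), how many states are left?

5

Every state is reachable, so we keep all 8.
Start with accepting vs non-accepting: {q0,q1,q4,q5,q7} | {q2,q3,q6}.
Split {q0,q1,q4,q5,q7} by δ(·,0) → {q0,q1,q7} and {q4,q5}.
Refine {q2,q3,q6} on symbol 1: members go to different blocks, giving {q2,q6} and {q3}.
Refine {q4,q5} on symbol 1: members go to different blocks, giving {q4} and {q5}.
No further refinement is possible. Final partition (5 blocks): {q0,q1,q7} | {q2,q6} | {q4} | {q3} | {q5}.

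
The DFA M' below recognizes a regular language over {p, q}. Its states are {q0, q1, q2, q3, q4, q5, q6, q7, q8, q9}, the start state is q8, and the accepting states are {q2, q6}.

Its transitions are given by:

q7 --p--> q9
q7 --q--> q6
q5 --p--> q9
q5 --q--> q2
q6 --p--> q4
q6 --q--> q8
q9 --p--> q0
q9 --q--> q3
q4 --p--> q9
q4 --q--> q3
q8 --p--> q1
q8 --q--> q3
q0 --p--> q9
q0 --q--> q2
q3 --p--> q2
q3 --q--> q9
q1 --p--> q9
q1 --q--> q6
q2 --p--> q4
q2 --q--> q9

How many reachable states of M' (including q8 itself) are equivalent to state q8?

2

First remove the unreachable states {q5,q7}; 8 states remain.
Initial partition by acceptance: {q2,q6} | {q0,q1,q3,q4,q8,q9}.
On input p, block {q0,q1,q3,q4,q8,q9} splits into {q0,q1,q4,q8,q9} and {q3}.
Refine {q0,q1,q4,q8,q9} on symbol q: members go to different blocks, giving {q4,q8,q9} and {q0,q1}.
On input p, block {q4,q8,q9} splits into {q8,q9} and {q4}.
No further refinement is possible. Final partition (5 blocks): {q2,q6} | {q8,q9} | {q3} | {q0,q1} | {q4}.
The equivalence class containing q8 is {q8,q9}, of size 2.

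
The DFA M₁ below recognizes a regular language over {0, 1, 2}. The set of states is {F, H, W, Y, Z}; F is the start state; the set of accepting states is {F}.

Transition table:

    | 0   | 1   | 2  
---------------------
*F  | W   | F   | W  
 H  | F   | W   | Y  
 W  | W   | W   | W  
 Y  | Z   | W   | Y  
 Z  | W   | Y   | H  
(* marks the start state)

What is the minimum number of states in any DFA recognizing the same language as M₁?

First remove the unreachable states {H,Y,Z}; 2 states remain.
P0 = {F} | {W}.
Stable partition: {F} | {W} — 2 equivalence classes.

2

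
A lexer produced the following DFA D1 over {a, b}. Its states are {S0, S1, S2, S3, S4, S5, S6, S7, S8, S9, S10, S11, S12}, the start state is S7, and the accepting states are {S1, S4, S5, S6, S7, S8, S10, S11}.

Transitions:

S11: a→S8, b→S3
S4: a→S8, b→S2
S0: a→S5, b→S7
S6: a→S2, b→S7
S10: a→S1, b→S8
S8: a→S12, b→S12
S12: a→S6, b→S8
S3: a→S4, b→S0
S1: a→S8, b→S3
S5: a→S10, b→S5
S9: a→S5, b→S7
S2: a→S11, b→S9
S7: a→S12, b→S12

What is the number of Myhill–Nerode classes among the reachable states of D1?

8

Start with accepting vs non-accepting: {S1,S4,S5,S6,S7,S8,S10,S11} | {S0,S2,S3,S9,S12}.
Split {S1,S4,S5,S6,S7,S8,S10,S11} by δ(·,a) → {S1,S4,S5,S10,S11} and {S6,S7,S8}.
Split {S1,S4,S5,S10,S11} by δ(·,a) → {S1,S4,S11} and {S5,S10}.
Refine {S0,S2,S3,S9,S12} on symbol a: members go to different blocks, giving {S0,S9} and {S2,S3} and {S12}.
Refine {S6,S7,S8} on symbol a: members go to different blocks, giving {S7,S8} and {S6}.
Split {S5,S10} by δ(·,a) → {S5} and {S10}.
No further refinement is possible. Final partition (8 blocks): {S1,S4,S11} | {S0,S9} | {S7,S8} | {S5} | {S2,S3} | {S12} | {S6} | {S10}.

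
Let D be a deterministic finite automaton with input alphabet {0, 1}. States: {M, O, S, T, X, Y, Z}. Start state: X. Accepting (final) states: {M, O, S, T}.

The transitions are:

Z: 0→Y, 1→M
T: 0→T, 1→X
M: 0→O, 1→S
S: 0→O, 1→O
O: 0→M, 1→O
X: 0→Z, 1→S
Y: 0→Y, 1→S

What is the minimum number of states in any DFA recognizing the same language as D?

States {T} cannot be reached from the start state, so discard them.
Initial partition by acceptance: {M,O,S} | {X,Y,Z}.
No further refinement is possible. Final partition (2 blocks): {M,O,S} | {X,Y,Z}.

2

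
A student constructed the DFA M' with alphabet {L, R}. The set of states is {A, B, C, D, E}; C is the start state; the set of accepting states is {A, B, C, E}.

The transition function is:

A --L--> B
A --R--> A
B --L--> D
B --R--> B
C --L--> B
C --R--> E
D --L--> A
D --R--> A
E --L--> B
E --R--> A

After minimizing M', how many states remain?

All states are reachable from the start state.
Initial partition by acceptance: {A,B,C,E} | {D}.
On input L, block {A,B,C,E} splits into {A,C,E} and {B}.
The partition is now stable with 3 blocks: {A,C,E} | {D} | {B}.

3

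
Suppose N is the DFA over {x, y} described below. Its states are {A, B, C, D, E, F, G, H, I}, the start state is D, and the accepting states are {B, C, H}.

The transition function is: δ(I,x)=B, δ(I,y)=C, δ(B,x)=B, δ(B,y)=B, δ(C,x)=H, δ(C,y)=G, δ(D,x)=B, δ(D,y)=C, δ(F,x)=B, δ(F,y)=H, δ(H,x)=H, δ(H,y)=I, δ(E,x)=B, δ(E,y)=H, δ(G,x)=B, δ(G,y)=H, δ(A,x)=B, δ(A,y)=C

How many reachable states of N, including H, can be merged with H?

2

First remove the unreachable states {A,E,F}; 6 states remain.
Initial partition by acceptance: {B,C,H} | {D,G,I}.
Split {B,C,H} by δ(·,y) → {C,H} and {B}.
No further refinement is possible. Final partition (3 blocks): {C,H} | {D,G,I} | {B}.
State H belongs to the block {C,H}, which has 2 states.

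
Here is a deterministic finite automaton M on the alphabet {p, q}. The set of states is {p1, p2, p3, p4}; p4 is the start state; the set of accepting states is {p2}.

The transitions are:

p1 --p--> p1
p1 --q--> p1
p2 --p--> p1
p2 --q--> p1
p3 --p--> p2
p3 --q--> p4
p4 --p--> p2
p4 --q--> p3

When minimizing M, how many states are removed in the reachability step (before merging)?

0

A breadth-first search from the start state visits every state.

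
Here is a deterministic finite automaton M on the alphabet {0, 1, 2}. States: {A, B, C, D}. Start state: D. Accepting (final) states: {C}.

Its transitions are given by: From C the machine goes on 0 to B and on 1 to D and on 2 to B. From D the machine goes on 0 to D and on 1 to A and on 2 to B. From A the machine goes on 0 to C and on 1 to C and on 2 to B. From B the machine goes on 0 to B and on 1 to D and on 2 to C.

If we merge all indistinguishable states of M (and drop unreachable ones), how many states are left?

Every state is reachable, so we keep all 4.
Initial partition by acceptance: {C} | {A,B,D}.
On input 0, block {A,B,D} splits into {B,D} and {A}.
Split {B,D} by δ(·,1) → {B} and {D}.
The partition is now stable with 4 blocks: {C} | {B} | {A} | {D}.

4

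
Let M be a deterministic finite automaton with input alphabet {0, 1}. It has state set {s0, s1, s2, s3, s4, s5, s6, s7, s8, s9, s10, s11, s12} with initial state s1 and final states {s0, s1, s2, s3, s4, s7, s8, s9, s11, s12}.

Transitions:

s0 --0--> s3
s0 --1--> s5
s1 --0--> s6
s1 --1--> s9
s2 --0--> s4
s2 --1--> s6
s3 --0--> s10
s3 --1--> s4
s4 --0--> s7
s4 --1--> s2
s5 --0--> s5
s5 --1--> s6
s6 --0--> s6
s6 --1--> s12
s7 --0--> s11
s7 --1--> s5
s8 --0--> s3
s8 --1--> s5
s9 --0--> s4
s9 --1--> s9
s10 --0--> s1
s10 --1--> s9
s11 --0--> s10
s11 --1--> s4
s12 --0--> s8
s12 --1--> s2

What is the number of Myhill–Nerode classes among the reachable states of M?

First remove the unreachable states {s0}; 12 states remain.
P0 = {s1,s2,s3,s4,s7,s8,s9,s11,s12} | {s5,s6,s10}.
Refine {s1,s2,s3,s4,s7,s8,s9,s11,s12} on symbol 0: members go to different blocks, giving {s2,s4,s7,s8,s9,s12} and {s1,s3,s11}.
On input 0, block {s2,s4,s7,s8,s9,s12} splits into {s2,s4,s9,s12} and {s7,s8}.
On input 0, block {s2,s4,s9,s12} splits into {s2,s9} and {s4,s12}.
Split {s2,s9} by δ(·,1) → {s2} and {s9}.
On input 0, block {s5,s6,s10} splits into {s5,s6} and {s10}.
Split {s5,s6} by δ(·,1) → {s5} and {s6}.
Split {s1,s3,s11} by δ(·,0) → {s3,s11} and {s1}.
Stable partition: {s2} | {s5} | {s3,s11} | {s7,s8} | {s4,s12} | {s9} | {s10} | {s6} | {s1} — 9 equivalence classes.

9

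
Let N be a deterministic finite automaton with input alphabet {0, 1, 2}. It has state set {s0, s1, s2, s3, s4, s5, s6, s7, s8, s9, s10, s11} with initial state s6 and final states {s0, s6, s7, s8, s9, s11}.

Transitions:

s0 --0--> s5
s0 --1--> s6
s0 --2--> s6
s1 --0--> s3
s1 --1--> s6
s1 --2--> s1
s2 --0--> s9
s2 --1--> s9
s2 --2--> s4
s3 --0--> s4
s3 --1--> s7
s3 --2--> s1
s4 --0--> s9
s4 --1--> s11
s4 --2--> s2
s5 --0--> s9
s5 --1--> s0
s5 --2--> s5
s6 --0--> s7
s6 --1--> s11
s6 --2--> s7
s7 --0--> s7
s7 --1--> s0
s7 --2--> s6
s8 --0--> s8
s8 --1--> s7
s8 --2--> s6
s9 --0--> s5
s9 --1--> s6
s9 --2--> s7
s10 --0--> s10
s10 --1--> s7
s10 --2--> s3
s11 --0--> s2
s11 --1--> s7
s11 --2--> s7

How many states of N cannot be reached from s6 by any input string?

Starting at s6 and following transitions, the reachable set is {s0, s2, s4, s5, s6, s7, s9, s11}. That leaves s1, s3, s8, s10 unreachable — 4 in total.

4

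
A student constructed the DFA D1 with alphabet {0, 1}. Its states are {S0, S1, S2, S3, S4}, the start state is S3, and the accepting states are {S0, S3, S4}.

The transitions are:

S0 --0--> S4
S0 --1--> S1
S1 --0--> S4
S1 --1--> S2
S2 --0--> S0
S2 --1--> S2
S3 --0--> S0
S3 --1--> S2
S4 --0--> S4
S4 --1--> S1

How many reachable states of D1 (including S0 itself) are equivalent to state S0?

Every state is reachable, so we keep all 5.
P0 = {S0,S3,S4} | {S1,S2}.
No further refinement is possible. Final partition (2 blocks): {S0,S3,S4} | {S1,S2}.
State S0 belongs to the block {S0,S3,S4}, which has 3 states.

3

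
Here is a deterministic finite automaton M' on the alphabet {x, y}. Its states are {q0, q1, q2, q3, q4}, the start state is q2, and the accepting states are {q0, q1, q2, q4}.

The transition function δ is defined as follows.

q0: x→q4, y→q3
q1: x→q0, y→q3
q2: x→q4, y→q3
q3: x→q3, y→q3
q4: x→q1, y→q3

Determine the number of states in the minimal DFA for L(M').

2

Every state is reachable, so we keep all 5.
Start with accepting vs non-accepting: {q0,q1,q2,q4} | {q3}.
No further refinement is possible. Final partition (2 blocks): {q0,q1,q2,q4} | {q3}.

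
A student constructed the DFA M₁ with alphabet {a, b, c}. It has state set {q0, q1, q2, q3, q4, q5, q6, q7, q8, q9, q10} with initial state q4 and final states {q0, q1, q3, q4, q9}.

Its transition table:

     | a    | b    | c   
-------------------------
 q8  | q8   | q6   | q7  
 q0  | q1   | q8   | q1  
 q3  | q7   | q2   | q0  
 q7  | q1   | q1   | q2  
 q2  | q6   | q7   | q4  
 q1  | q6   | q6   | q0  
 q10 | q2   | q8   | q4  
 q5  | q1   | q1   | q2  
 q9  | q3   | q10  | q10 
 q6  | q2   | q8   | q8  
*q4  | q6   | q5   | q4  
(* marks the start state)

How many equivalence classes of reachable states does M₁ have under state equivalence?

7

First remove the unreachable states {q3,q9,q10}; 8 states remain.
Initial partition by acceptance: {q0,q1,q4} | {q2,q5,q6,q7,q8}.
Refine {q0,q1,q4} on symbol a: members go to different blocks, giving {q1,q4} and {q0}.
Refine {q1,q4} on symbol c: members go to different blocks, giving {q1} and {q4}.
Split {q2,q5,q6,q7,q8} by δ(·,a) → {q2,q6,q8} and {q5,q7}.
Split {q2,q6,q8} by δ(·,b) → {q6,q8} and {q2}.
On input a, block {q6,q8} splits into {q6} and {q8}.
The partition is now stable with 7 blocks: {q1} | {q6} | {q0} | {q4} | {q5,q7} | {q2} | {q8}.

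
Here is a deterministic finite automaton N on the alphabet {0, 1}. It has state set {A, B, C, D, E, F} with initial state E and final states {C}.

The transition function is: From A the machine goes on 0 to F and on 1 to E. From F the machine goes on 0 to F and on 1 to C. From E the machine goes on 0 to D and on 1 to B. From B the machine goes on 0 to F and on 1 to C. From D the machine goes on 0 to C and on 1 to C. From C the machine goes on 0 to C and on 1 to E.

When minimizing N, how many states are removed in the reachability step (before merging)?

Starting at E and following transitions, the reachable set is {B, C, D, E, F}. That leaves A unreachable — 1 in total.

1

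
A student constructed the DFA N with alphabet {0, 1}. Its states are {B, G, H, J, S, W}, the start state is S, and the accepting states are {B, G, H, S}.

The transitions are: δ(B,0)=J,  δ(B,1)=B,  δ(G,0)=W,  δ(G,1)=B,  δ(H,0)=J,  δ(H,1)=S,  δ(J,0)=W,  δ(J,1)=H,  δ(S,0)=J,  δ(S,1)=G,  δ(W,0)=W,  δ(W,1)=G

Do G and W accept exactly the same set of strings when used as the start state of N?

All states are reachable from the start state.
Initial partition by acceptance: {B,G,H,S} | {J,W}.
The partition is now stable with 2 blocks: {B,G,H,S} | {J,W}.
G and W end up in different blocks, so they are distinguishable. For instance, the string 'ε' is accepted from only G.

No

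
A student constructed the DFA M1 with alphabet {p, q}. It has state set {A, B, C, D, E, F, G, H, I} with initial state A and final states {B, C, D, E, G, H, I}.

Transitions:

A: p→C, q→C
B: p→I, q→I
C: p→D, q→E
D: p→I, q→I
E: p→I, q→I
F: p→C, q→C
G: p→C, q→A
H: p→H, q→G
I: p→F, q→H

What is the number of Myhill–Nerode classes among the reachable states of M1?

States {B} cannot be reached from the start state, so discard them.
P0 = {C,D,E,G,H,I} | {A,F}.
Refine {C,D,E,G,H,I} on symbol p: members go to different blocks, giving {C,D,E,G,H} and {I}.
On input p, block {C,D,E,G,H} splits into {C,G,H} and {D,E}.
Refine {C,G,H} on symbol p: members go to different blocks, giving {G,H} and {C}.
Refine {G,H} on symbol p: members go to different blocks, giving {G} and {H}.
Stable partition: {G} | {A,F} | {I} | {D,E} | {C} | {H} — 6 equivalence classes.

6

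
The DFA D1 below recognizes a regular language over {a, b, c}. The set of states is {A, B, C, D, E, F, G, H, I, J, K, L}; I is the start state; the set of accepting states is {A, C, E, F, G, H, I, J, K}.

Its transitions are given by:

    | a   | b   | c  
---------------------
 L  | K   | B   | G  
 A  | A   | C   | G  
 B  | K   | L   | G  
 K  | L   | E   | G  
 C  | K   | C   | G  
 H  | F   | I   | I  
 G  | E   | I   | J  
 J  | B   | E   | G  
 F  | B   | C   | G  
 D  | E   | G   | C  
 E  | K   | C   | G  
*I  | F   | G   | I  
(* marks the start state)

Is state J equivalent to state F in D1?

Yes

First remove the unreachable states {A,D,H}; 9 states remain.
Start with accepting vs non-accepting: {C,E,F,G,I,J,K} | {B,L}.
On input a, block {C,E,F,G,I,J,K} splits into {C,E,G,I} and {F,J,K}.
Split {C,E,G,I} by δ(·,a) → {C,E,I} and {G}.
On input b, block {C,E,I} splits into {C,E} and {I}.
No further refinement is possible. Final partition (5 blocks): {C,E} | {B,L} | {F,J,K} | {G} | {I}.
J and F lie in the same block of the stable partition, so they are equivalent — no string distinguishes them.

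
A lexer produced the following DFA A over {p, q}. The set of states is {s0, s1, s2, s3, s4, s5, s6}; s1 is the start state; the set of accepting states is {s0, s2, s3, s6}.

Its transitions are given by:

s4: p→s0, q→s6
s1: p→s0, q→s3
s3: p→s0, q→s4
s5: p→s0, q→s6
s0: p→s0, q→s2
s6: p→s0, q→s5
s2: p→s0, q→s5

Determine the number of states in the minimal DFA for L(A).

3

Start with accepting vs non-accepting: {s0,s2,s3,s6} | {s1,s4,s5}.
On input q, block {s0,s2,s3,s6} splits into {s2,s3,s6} and {s0}.
Stable partition: {s2,s3,s6} | {s1,s4,s5} | {s0} — 3 equivalence classes.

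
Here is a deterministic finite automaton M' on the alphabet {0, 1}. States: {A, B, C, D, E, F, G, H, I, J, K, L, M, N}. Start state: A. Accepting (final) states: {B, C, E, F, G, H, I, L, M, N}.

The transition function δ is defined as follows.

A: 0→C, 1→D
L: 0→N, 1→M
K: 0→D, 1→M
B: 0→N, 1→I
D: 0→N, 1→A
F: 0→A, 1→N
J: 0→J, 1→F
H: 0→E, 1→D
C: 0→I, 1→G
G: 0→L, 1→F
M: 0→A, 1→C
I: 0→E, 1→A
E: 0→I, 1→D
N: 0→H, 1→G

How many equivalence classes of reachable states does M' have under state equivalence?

6

States {B,J,K} cannot be reached from the start state, so discard them.
Start with accepting vs non-accepting: {C,E,F,G,H,I,L,M,N} | {A,D}.
Refine {C,E,F,G,H,I,L,M,N} on symbol 0: members go to different blocks, giving {C,E,G,H,I,L,N} and {F,M}.
Refine {C,E,G,H,I,L,N} on symbol 1: members go to different blocks, giving {E,H,I} and {C,N} and {G,L}.
On input 0, block {G,L} splits into {G} and {L}.
No further refinement is possible. Final partition (6 blocks): {E,H,I} | {A,D} | {F,M} | {C,N} | {G} | {L}.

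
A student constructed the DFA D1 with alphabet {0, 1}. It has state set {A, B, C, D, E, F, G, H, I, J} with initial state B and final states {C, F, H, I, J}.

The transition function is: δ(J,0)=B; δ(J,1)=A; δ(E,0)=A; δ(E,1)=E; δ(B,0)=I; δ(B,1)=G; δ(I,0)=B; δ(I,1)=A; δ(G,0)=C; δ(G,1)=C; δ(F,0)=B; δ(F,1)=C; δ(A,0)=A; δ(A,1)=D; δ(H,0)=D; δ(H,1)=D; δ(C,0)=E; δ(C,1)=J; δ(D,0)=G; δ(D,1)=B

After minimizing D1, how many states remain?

7

States {F,H} cannot be reached from the start state, so discard them.
P0 = {C,I,J} | {A,B,D,E,G}.
On input 1, block {C,I,J} splits into {I,J} and {C}.
Split {A,B,D,E,G} by δ(·,0) → {A,D,E} and {B} and {G}.
On input 0, block {A,D,E} splits into {A,E} and {D}.
Split {A,E} by δ(·,1) → {A} and {E}.
No further refinement is possible. Final partition (7 blocks): {I,J} | {A} | {C} | {B} | {G} | {D} | {E}.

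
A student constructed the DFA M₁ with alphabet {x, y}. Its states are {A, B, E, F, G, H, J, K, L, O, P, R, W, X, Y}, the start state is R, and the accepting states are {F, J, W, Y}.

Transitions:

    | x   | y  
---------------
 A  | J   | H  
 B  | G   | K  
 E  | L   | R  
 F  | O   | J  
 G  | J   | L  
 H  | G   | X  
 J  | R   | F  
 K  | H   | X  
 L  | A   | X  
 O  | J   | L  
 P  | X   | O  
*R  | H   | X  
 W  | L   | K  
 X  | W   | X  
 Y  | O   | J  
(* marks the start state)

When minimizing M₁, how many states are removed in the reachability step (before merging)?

Starting at R and following transitions, the reachable set is {A, F, G, H, J, K, L, O, R, W, X}. That leaves B, E, P, Y unreachable — 4 in total.

4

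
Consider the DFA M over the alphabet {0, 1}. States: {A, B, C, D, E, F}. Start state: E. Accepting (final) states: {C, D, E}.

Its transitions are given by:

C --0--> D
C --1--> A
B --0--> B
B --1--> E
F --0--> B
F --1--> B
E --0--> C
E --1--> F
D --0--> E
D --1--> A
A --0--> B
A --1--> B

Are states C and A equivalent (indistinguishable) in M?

No

Initial partition by acceptance: {C,D,E} | {A,B,F}.
Refine {A,B,F} on symbol 1: members go to different blocks, giving {A,F} and {B}.
The partition is now stable with 3 blocks: {C,D,E} | {A,F} | {B}.
C and A end up in different blocks, so they are distinguishable. For instance, the string 'ε' is accepted from only C.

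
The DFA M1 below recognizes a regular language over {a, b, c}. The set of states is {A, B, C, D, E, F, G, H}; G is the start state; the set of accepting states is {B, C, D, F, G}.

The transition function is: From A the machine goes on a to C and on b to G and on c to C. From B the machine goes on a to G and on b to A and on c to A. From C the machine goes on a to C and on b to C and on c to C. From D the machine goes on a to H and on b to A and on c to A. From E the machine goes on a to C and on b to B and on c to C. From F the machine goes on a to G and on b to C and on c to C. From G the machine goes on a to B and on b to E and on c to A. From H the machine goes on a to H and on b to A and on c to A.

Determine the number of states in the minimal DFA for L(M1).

First remove the unreachable states {D,F,H}; 5 states remain.
Start with accepting vs non-accepting: {B,C,G} | {A,E}.
Split {B,C,G} by δ(·,b) → {B,G} and {C}.
The partition is now stable with 3 blocks: {B,G} | {A,E} | {C}.

3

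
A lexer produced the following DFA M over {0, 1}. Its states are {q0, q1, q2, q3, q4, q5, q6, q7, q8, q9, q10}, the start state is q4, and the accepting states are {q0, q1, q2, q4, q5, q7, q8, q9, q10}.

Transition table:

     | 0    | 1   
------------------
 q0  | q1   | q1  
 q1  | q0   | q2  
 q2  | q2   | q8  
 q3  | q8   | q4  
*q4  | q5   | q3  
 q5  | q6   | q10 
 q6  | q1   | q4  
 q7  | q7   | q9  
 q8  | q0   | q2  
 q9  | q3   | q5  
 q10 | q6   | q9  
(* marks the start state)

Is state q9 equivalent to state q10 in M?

Yes

First remove the unreachable states {q7}; 10 states remain.
P0 = {q0,q1,q2,q4,q5,q8,q9,q10} | {q3,q6}.
On input 0, block {q0,q1,q2,q4,q5,q8,q9,q10} splits into {q0,q1,q2,q4,q8} and {q5,q9,q10}.
Refine {q0,q1,q2,q4,q8} on symbol 0: members go to different blocks, giving {q0,q1,q2,q8} and {q4}.
Stable partition: {q0,q1,q2,q8} | {q3,q6} | {q5,q9,q10} | {q4} — 4 equivalence classes.
q9 and q10 lie in the same block of the stable partition, so they are equivalent — no string distinguishes them.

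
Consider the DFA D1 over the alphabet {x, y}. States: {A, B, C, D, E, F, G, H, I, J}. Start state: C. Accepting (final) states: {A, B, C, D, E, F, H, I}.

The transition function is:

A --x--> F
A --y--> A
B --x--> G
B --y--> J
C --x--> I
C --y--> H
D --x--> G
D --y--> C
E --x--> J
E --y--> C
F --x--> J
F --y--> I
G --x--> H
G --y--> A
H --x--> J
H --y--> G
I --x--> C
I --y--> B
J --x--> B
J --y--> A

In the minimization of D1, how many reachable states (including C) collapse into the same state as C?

States {D,E} cannot be reached from the start state, so discard them.
Initial partition by acceptance: {A,B,C,F,H,I} | {G,J}.
Split {A,B,C,F,H,I} by δ(·,x) → {A,C,I} and {B,F,H}.
On input x, block {A,C,I} splits into {C,I} and {A}.
On input y, block {B,F,H} splits into {B,H} and {F}.
No further refinement is possible. Final partition (5 blocks): {C,I} | {G,J} | {B,H} | {A} | {F}.
State C belongs to the block {C,I}, which has 2 states.

2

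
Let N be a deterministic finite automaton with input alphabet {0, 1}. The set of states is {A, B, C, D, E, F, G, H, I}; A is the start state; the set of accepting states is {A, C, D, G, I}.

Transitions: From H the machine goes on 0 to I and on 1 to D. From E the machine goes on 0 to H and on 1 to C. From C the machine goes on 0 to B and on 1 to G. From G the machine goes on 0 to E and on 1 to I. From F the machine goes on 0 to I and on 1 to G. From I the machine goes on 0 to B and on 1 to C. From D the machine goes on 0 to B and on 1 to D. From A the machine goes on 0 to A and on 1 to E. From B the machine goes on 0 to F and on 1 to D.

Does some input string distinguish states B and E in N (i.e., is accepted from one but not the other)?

P0 = {A,C,D,G,I} | {B,E,F,H}.
Refine {A,C,D,G,I} on symbol 0: members go to different blocks, giving {C,D,G,I} and {A}.
Refine {B,E,F,H} on symbol 0: members go to different blocks, giving {B,E} and {F,H}.
Stable partition: {C,D,G,I} | {B,E} | {A} | {F,H} — 4 equivalence classes.
B and E lie in the same block of the stable partition, so they are equivalent — no string distinguishes them.

No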